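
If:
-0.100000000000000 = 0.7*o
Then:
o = -0.14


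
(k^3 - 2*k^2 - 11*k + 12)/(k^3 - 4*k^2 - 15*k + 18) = (k - 4)/(k - 6)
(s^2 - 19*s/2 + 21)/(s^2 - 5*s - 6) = (s - 7/2)/(s + 1)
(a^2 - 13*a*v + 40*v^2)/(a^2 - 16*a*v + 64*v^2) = (-a + 5*v)/(-a + 8*v)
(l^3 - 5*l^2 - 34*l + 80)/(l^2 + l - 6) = (l^2 - 3*l - 40)/(l + 3)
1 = 1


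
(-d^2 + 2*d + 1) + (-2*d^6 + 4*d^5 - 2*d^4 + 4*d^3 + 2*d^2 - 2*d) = -2*d^6 + 4*d^5 - 2*d^4 + 4*d^3 + d^2 + 1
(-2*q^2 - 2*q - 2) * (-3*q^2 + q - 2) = 6*q^4 + 4*q^3 + 8*q^2 + 2*q + 4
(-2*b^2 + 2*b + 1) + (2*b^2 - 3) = 2*b - 2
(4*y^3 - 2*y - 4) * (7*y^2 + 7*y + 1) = 28*y^5 + 28*y^4 - 10*y^3 - 42*y^2 - 30*y - 4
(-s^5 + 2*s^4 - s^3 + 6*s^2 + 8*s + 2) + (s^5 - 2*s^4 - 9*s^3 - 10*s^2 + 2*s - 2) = -10*s^3 - 4*s^2 + 10*s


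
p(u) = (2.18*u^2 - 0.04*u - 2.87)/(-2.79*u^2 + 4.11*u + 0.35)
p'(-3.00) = 0.10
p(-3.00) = -0.45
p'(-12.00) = 0.01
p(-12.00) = -0.69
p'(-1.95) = 0.22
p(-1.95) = -0.30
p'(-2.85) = 0.11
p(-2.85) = -0.44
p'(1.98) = 2.96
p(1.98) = -2.28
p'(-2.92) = 0.10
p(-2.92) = -0.45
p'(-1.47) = 0.38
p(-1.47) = -0.16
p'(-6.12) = 0.03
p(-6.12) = -0.61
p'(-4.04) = 0.06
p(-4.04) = -0.53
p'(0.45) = 2.64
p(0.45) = -1.50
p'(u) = (4.36*u - 0.04)/(-2.79*u^2 + 4.11*u + 0.35) + (5.58*u - 4.11)*(2.18*u^2 - 0.04*u - 2.87)/(-2.79*u^2 + 4.11*u + 0.35)^2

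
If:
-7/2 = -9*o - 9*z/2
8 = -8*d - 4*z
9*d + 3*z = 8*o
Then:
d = -154/45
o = -61/30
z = 218/45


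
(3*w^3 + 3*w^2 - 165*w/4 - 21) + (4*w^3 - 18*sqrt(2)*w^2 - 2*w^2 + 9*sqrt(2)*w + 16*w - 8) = 7*w^3 - 18*sqrt(2)*w^2 + w^2 - 101*w/4 + 9*sqrt(2)*w - 29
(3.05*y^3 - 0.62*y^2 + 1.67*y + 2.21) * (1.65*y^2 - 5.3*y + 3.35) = 5.0325*y^5 - 17.188*y^4 + 16.259*y^3 - 7.2815*y^2 - 6.1185*y + 7.4035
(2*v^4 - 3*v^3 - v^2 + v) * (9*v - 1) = 18*v^5 - 29*v^4 - 6*v^3 + 10*v^2 - v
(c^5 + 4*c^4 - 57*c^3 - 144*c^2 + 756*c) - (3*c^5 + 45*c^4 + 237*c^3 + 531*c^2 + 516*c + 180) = -2*c^5 - 41*c^4 - 294*c^3 - 675*c^2 + 240*c - 180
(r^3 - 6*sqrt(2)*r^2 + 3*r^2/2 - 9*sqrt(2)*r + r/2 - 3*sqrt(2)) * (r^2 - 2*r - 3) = r^5 - 6*sqrt(2)*r^4 - r^4/2 - 11*r^3/2 + 3*sqrt(2)*r^3 - 11*r^2/2 + 33*sqrt(2)*r^2 - 3*r/2 + 33*sqrt(2)*r + 9*sqrt(2)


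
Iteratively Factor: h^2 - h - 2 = (h + 1)*(h - 2)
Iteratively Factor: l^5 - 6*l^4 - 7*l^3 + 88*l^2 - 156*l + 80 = (l + 4)*(l^4 - 10*l^3 + 33*l^2 - 44*l + 20) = (l - 1)*(l + 4)*(l^3 - 9*l^2 + 24*l - 20) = (l - 2)*(l - 1)*(l + 4)*(l^2 - 7*l + 10) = (l - 5)*(l - 2)*(l - 1)*(l + 4)*(l - 2)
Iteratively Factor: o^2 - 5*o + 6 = (o - 2)*(o - 3)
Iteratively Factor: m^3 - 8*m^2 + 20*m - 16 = (m - 4)*(m^2 - 4*m + 4) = (m - 4)*(m - 2)*(m - 2)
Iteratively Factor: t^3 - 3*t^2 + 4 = (t - 2)*(t^2 - t - 2) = (t - 2)*(t + 1)*(t - 2)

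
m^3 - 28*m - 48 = (m - 6)*(m + 2)*(m + 4)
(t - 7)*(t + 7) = t^2 - 49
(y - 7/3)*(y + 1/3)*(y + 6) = y^3 + 4*y^2 - 115*y/9 - 14/3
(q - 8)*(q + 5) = q^2 - 3*q - 40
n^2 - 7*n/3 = n*(n - 7/3)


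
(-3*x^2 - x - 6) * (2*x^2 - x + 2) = -6*x^4 + x^3 - 17*x^2 + 4*x - 12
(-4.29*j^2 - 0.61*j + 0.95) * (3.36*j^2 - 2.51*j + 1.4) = -14.4144*j^4 + 8.7183*j^3 - 1.2829*j^2 - 3.2385*j + 1.33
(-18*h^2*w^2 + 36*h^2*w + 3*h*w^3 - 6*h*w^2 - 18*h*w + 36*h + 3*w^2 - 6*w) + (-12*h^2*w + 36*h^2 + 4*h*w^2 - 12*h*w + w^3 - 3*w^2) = -18*h^2*w^2 + 24*h^2*w + 36*h^2 + 3*h*w^3 - 2*h*w^2 - 30*h*w + 36*h + w^3 - 6*w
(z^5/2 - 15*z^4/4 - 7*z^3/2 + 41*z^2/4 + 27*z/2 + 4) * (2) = z^5 - 15*z^4/2 - 7*z^3 + 41*z^2/2 + 27*z + 8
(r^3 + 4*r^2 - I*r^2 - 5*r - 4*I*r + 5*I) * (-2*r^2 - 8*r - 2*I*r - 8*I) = -2*r^5 - 16*r^4 - 24*r^3 + 24*r^2 - 22*r + 40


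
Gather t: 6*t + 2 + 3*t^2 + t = 3*t^2 + 7*t + 2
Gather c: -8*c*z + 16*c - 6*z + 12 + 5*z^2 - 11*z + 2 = c*(16 - 8*z) + 5*z^2 - 17*z + 14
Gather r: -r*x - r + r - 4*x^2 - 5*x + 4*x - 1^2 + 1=-r*x - 4*x^2 - x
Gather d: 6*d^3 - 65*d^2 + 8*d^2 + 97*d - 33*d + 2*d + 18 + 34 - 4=6*d^3 - 57*d^2 + 66*d + 48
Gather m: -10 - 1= -11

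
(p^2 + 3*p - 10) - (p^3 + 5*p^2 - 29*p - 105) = -p^3 - 4*p^2 + 32*p + 95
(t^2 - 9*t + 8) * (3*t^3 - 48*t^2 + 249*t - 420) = 3*t^5 - 75*t^4 + 705*t^3 - 3045*t^2 + 5772*t - 3360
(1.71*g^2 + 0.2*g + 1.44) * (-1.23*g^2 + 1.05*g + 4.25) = -2.1033*g^4 + 1.5495*g^3 + 5.7063*g^2 + 2.362*g + 6.12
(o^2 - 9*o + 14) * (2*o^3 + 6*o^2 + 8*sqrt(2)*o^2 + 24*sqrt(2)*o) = 2*o^5 - 12*o^4 + 8*sqrt(2)*o^4 - 48*sqrt(2)*o^3 - 26*o^3 - 104*sqrt(2)*o^2 + 84*o^2 + 336*sqrt(2)*o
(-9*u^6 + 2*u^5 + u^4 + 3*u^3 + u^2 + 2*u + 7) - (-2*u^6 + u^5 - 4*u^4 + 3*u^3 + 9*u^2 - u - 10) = -7*u^6 + u^5 + 5*u^4 - 8*u^2 + 3*u + 17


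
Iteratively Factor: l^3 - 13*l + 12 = (l - 1)*(l^2 + l - 12) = (l - 3)*(l - 1)*(l + 4)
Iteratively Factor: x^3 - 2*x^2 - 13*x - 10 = (x + 1)*(x^2 - 3*x - 10) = (x + 1)*(x + 2)*(x - 5)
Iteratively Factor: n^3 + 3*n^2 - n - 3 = (n + 3)*(n^2 - 1) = (n + 1)*(n + 3)*(n - 1)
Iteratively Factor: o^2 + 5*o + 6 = (o + 2)*(o + 3)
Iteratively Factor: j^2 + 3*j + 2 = (j + 2)*(j + 1)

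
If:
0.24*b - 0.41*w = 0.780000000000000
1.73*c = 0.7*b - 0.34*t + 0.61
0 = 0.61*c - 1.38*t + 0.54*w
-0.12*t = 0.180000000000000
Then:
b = -2.55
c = -0.39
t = -1.50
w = -3.40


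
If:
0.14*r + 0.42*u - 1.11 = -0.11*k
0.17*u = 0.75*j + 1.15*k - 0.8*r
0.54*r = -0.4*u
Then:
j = 3.84552188552189*u - 15.4727272727273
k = 10.0909090909091 - 2.87542087542088*u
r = -0.740740740740741*u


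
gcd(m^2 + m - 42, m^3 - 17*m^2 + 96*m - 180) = m - 6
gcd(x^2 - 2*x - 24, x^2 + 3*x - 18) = 1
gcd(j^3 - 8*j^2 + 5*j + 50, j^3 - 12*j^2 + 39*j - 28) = 1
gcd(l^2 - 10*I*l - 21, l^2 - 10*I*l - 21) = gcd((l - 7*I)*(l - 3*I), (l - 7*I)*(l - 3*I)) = l^2 - 10*I*l - 21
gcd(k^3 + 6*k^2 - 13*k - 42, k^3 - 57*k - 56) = k + 7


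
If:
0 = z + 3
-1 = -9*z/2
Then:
No Solution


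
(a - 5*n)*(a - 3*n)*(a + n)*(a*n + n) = a^4*n - 7*a^3*n^2 + a^3*n + 7*a^2*n^3 - 7*a^2*n^2 + 15*a*n^4 + 7*a*n^3 + 15*n^4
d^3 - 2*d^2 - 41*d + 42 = (d - 7)*(d - 1)*(d + 6)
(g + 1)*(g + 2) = g^2 + 3*g + 2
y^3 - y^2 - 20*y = y*(y - 5)*(y + 4)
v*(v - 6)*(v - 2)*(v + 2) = v^4 - 6*v^3 - 4*v^2 + 24*v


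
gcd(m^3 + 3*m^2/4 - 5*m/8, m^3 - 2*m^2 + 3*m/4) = m^2 - m/2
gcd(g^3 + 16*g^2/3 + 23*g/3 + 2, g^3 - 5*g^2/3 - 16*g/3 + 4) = g + 2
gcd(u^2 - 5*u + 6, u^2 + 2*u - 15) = u - 3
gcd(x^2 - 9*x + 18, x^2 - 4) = 1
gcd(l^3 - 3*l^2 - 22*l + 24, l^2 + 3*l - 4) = l^2 + 3*l - 4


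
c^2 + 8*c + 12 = (c + 2)*(c + 6)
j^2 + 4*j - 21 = (j - 3)*(j + 7)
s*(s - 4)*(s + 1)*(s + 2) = s^4 - s^3 - 10*s^2 - 8*s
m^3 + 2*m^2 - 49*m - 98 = (m - 7)*(m + 2)*(m + 7)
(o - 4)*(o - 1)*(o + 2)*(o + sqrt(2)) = o^4 - 3*o^3 + sqrt(2)*o^3 - 6*o^2 - 3*sqrt(2)*o^2 - 6*sqrt(2)*o + 8*o + 8*sqrt(2)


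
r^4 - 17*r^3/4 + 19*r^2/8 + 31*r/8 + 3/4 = (r - 3)*(r - 2)*(r + 1/4)*(r + 1/2)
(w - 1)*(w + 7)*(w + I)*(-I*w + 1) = -I*w^4 + 2*w^3 - 6*I*w^3 + 12*w^2 + 8*I*w^2 - 14*w + 6*I*w - 7*I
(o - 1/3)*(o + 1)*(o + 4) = o^3 + 14*o^2/3 + 7*o/3 - 4/3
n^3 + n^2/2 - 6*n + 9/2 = (n - 3/2)*(n - 1)*(n + 3)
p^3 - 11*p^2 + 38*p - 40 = (p - 5)*(p - 4)*(p - 2)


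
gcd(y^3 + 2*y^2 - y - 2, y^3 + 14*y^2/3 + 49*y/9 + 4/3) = 1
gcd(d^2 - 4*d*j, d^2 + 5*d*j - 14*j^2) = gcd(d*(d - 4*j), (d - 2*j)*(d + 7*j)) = 1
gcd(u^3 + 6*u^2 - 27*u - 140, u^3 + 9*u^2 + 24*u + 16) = u + 4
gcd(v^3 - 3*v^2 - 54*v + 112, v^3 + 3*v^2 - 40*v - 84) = v + 7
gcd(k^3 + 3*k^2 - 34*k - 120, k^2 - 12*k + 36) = k - 6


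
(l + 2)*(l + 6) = l^2 + 8*l + 12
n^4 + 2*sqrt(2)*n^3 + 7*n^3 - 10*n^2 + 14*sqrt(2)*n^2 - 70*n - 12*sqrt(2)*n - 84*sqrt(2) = (n + 7)*(n - 2*sqrt(2))*(n + sqrt(2))*(n + 3*sqrt(2))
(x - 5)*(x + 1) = x^2 - 4*x - 5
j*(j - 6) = j^2 - 6*j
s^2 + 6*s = s*(s + 6)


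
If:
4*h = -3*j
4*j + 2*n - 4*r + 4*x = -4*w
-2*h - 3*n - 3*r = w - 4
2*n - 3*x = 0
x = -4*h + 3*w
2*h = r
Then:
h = 75/262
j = -50/131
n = 54/131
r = 75/131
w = 62/131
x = 36/131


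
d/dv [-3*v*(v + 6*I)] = -6*v - 18*I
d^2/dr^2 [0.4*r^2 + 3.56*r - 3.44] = 0.800000000000000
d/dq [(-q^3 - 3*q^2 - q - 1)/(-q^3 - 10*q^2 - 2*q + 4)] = (7*q^4 + 2*q^3 - 19*q^2 - 44*q - 6)/(q^6 + 20*q^5 + 104*q^4 + 32*q^3 - 76*q^2 - 16*q + 16)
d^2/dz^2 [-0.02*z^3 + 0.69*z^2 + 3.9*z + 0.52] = 1.38 - 0.12*z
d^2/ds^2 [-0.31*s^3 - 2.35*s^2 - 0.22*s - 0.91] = -1.86*s - 4.7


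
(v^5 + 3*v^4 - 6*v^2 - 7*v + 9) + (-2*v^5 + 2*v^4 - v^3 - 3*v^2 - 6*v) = -v^5 + 5*v^4 - v^3 - 9*v^2 - 13*v + 9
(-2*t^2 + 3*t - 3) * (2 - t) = 2*t^3 - 7*t^2 + 9*t - 6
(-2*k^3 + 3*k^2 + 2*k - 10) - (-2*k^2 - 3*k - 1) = -2*k^3 + 5*k^2 + 5*k - 9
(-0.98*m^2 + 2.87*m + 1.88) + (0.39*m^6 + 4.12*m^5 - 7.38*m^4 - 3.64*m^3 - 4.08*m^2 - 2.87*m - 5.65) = 0.39*m^6 + 4.12*m^5 - 7.38*m^4 - 3.64*m^3 - 5.06*m^2 - 3.77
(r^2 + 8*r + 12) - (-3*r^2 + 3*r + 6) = 4*r^2 + 5*r + 6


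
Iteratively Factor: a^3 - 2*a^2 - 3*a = (a + 1)*(a^2 - 3*a) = (a - 3)*(a + 1)*(a)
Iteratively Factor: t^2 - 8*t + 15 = (t - 5)*(t - 3)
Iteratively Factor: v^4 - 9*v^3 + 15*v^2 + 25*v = (v - 5)*(v^3 - 4*v^2 - 5*v) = (v - 5)^2*(v^2 + v) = (v - 5)^2*(v + 1)*(v)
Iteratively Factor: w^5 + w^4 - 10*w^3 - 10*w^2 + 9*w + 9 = (w - 1)*(w^4 + 2*w^3 - 8*w^2 - 18*w - 9) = (w - 1)*(w + 1)*(w^3 + w^2 - 9*w - 9) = (w - 1)*(w + 1)^2*(w^2 - 9) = (w - 1)*(w + 1)^2*(w + 3)*(w - 3)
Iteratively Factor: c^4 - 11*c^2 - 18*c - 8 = (c + 2)*(c^3 - 2*c^2 - 7*c - 4) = (c + 1)*(c + 2)*(c^2 - 3*c - 4) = (c + 1)^2*(c + 2)*(c - 4)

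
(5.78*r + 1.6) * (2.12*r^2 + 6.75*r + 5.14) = 12.2536*r^3 + 42.407*r^2 + 40.5092*r + 8.224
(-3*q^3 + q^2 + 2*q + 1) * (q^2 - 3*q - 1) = -3*q^5 + 10*q^4 + 2*q^3 - 6*q^2 - 5*q - 1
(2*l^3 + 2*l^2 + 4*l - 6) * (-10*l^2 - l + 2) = -20*l^5 - 22*l^4 - 38*l^3 + 60*l^2 + 14*l - 12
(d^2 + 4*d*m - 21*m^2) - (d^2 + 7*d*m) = -3*d*m - 21*m^2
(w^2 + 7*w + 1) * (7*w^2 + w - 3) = 7*w^4 + 50*w^3 + 11*w^2 - 20*w - 3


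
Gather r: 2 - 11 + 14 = 5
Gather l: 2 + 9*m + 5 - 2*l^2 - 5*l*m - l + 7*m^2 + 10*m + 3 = -2*l^2 + l*(-5*m - 1) + 7*m^2 + 19*m + 10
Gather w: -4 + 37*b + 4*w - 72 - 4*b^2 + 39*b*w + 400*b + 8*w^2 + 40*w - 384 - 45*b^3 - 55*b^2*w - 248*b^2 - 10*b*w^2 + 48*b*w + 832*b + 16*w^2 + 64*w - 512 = -45*b^3 - 252*b^2 + 1269*b + w^2*(24 - 10*b) + w*(-55*b^2 + 87*b + 108) - 972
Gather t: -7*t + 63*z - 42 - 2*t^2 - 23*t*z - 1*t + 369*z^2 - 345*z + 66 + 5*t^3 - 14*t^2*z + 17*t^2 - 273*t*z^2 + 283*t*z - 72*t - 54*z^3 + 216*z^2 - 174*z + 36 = 5*t^3 + t^2*(15 - 14*z) + t*(-273*z^2 + 260*z - 80) - 54*z^3 + 585*z^2 - 456*z + 60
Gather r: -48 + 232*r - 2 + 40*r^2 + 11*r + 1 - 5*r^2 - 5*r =35*r^2 + 238*r - 49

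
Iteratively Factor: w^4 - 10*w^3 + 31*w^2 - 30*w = (w - 5)*(w^3 - 5*w^2 + 6*w) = w*(w - 5)*(w^2 - 5*w + 6) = w*(w - 5)*(w - 3)*(w - 2)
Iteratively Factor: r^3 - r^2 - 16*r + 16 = (r - 4)*(r^2 + 3*r - 4) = (r - 4)*(r - 1)*(r + 4)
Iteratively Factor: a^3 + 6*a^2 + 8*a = (a)*(a^2 + 6*a + 8) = a*(a + 4)*(a + 2)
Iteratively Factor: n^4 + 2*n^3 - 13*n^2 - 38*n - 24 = (n + 2)*(n^3 - 13*n - 12) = (n - 4)*(n + 2)*(n^2 + 4*n + 3) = (n - 4)*(n + 2)*(n + 3)*(n + 1)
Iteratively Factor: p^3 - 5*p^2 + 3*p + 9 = (p - 3)*(p^2 - 2*p - 3) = (p - 3)^2*(p + 1)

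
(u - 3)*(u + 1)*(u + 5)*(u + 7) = u^4 + 10*u^3 + 8*u^2 - 106*u - 105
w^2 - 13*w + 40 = (w - 8)*(w - 5)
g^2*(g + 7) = g^3 + 7*g^2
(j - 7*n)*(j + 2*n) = j^2 - 5*j*n - 14*n^2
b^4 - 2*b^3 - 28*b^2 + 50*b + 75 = (b - 5)*(b - 3)*(b + 1)*(b + 5)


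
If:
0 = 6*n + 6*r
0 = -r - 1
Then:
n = 1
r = -1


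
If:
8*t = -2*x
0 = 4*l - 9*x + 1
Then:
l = 9*x/4 - 1/4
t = -x/4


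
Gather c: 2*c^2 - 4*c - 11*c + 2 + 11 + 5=2*c^2 - 15*c + 18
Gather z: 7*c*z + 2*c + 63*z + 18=2*c + z*(7*c + 63) + 18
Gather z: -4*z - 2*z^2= -2*z^2 - 4*z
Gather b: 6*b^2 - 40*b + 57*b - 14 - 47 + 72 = 6*b^2 + 17*b + 11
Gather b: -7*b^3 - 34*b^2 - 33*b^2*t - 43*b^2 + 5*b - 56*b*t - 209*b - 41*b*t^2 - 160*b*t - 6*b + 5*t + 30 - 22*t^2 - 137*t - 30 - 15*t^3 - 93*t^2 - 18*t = -7*b^3 + b^2*(-33*t - 77) + b*(-41*t^2 - 216*t - 210) - 15*t^3 - 115*t^2 - 150*t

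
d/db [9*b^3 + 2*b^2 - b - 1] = 27*b^2 + 4*b - 1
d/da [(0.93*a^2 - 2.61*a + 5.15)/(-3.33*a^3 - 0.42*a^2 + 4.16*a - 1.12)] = (3.0969*a^4 - 17.3826*a^3 + 54.2211*a^2 + 2.2428*a - 18.5008)/(11.0889*a^6 + 2.7972*a^5 - 27.5292*a^4 + 3.9648*a^3 + 18.2464*a^2 - 9.3184*a + 1.2544)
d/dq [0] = 0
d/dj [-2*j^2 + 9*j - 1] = 9 - 4*j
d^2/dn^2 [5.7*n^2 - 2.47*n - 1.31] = 11.4000000000000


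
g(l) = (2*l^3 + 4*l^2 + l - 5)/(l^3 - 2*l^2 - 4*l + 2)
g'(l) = (-3*l^2 + 4*l + 4)*(2*l^3 + 4*l^2 + l - 5)/(l^3 - 2*l^2 - 4*l + 2)^2 + (6*l^2 + 8*l + 1)/(l^3 - 2*l^2 - 4*l + 2)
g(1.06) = -0.89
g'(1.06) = -3.61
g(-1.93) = 1.30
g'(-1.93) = 2.34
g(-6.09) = 1.15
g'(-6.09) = -0.09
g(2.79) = -24.04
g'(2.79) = -88.67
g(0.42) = -90.25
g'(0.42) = -11127.67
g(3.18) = 84.89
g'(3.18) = -881.47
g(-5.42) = 1.09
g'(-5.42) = -0.10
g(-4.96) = 1.04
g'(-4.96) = -0.10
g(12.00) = 2.90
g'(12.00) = -0.10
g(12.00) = 2.90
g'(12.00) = -0.10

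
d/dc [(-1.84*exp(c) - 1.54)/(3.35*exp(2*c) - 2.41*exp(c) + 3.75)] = (6.164*exp(2*c) + 10.318*exp(c) - 10.6114)*exp(c)/(11.2225*exp(4*c) - 16.147*exp(3*c) + 30.9331*exp(2*c) - 18.075*exp(c) + 14.0625)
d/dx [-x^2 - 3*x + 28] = -2*x - 3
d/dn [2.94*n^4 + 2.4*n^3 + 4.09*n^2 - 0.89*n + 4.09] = 11.76*n^3 + 7.2*n^2 + 8.18*n - 0.89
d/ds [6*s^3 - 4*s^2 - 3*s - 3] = 18*s^2 - 8*s - 3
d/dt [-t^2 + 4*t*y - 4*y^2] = -2*t + 4*y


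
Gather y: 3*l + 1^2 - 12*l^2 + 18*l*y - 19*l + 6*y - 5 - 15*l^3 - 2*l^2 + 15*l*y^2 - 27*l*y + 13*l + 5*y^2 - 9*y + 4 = -15*l^3 - 14*l^2 - 3*l + y^2*(15*l + 5) + y*(-9*l - 3)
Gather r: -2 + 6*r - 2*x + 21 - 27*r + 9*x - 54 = -21*r + 7*x - 35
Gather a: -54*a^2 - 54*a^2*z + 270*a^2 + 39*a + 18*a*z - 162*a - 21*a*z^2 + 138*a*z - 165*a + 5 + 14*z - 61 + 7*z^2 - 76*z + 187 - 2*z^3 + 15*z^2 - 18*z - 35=a^2*(216 - 54*z) + a*(-21*z^2 + 156*z - 288) - 2*z^3 + 22*z^2 - 80*z + 96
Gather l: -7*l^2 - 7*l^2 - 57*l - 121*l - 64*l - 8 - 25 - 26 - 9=-14*l^2 - 242*l - 68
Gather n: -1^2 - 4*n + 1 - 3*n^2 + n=-3*n^2 - 3*n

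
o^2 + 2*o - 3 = (o - 1)*(o + 3)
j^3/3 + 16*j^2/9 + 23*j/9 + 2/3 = (j/3 + 1)*(j + 1/3)*(j + 2)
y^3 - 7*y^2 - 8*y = y*(y - 8)*(y + 1)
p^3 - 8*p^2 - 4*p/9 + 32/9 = (p - 8)*(p - 2/3)*(p + 2/3)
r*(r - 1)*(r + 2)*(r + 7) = r^4 + 8*r^3 + 5*r^2 - 14*r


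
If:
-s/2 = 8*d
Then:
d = -s/16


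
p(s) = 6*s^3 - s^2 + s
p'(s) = 18*s^2 - 2*s + 1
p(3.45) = 237.93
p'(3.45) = 208.34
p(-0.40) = -0.94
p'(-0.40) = 4.68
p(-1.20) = -13.01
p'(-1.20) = 29.32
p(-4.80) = -691.39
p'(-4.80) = 425.32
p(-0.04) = -0.04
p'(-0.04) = 1.11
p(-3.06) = -184.34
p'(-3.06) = 175.66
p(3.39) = 225.65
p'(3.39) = 201.08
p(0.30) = 0.37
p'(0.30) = 2.02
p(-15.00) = -20490.00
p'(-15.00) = 4081.00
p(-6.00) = -1338.00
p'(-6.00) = 661.00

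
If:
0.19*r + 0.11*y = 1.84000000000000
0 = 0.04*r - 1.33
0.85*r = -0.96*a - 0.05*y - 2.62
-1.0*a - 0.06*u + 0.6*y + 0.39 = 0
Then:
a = -30.05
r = 33.25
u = 100.28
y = -40.70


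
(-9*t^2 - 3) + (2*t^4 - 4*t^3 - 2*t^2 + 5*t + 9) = 2*t^4 - 4*t^3 - 11*t^2 + 5*t + 6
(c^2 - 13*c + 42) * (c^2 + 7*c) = c^4 - 6*c^3 - 49*c^2 + 294*c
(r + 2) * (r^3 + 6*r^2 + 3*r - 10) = r^4 + 8*r^3 + 15*r^2 - 4*r - 20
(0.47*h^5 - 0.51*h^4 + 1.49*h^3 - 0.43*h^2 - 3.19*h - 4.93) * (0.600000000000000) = 0.282*h^5 - 0.306*h^4 + 0.894*h^3 - 0.258*h^2 - 1.914*h - 2.958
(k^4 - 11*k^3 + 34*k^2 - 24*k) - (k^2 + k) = k^4 - 11*k^3 + 33*k^2 - 25*k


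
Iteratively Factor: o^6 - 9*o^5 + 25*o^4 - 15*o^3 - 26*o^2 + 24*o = (o + 1)*(o^5 - 10*o^4 + 35*o^3 - 50*o^2 + 24*o) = (o - 1)*(o + 1)*(o^4 - 9*o^3 + 26*o^2 - 24*o) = o*(o - 1)*(o + 1)*(o^3 - 9*o^2 + 26*o - 24) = o*(o - 3)*(o - 1)*(o + 1)*(o^2 - 6*o + 8) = o*(o - 4)*(o - 3)*(o - 1)*(o + 1)*(o - 2)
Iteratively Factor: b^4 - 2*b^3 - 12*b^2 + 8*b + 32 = (b + 2)*(b^3 - 4*b^2 - 4*b + 16) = (b + 2)^2*(b^2 - 6*b + 8) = (b - 4)*(b + 2)^2*(b - 2)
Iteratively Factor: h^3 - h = (h + 1)*(h^2 - h) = h*(h + 1)*(h - 1)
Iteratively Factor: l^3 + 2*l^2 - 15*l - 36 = (l - 4)*(l^2 + 6*l + 9) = (l - 4)*(l + 3)*(l + 3)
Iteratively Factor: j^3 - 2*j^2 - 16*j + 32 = (j - 4)*(j^2 + 2*j - 8) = (j - 4)*(j + 4)*(j - 2)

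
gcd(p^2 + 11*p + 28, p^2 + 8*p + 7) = p + 7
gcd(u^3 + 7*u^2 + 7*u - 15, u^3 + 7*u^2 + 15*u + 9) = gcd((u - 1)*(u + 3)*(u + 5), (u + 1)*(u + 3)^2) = u + 3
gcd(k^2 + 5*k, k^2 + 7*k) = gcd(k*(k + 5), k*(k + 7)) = k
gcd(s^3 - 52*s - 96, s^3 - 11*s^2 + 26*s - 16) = s - 8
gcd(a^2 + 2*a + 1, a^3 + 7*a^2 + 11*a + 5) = a^2 + 2*a + 1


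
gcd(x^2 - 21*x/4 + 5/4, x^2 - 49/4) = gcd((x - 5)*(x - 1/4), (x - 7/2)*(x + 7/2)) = 1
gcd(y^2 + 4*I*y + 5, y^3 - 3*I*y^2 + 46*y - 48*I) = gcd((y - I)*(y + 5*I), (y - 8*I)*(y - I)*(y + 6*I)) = y - I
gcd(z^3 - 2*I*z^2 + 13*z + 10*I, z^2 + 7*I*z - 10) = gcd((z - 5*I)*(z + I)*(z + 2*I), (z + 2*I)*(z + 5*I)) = z + 2*I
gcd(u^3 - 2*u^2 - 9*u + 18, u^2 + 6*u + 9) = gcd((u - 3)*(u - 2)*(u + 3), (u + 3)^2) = u + 3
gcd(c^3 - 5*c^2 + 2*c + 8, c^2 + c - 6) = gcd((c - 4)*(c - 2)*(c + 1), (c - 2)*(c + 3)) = c - 2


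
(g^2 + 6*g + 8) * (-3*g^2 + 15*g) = -3*g^4 - 3*g^3 + 66*g^2 + 120*g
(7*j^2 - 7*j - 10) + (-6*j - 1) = 7*j^2 - 13*j - 11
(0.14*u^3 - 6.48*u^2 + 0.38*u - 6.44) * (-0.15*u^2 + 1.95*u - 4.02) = -0.021*u^5 + 1.245*u^4 - 13.2558*u^3 + 27.7566*u^2 - 14.0856*u + 25.8888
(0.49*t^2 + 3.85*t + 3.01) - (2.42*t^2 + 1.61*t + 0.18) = -1.93*t^2 + 2.24*t + 2.83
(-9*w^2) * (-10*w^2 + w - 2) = 90*w^4 - 9*w^3 + 18*w^2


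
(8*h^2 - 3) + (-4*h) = 8*h^2 - 4*h - 3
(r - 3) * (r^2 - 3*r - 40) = r^3 - 6*r^2 - 31*r + 120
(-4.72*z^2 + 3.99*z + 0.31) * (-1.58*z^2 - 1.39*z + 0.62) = 7.4576*z^4 + 0.256599999999999*z^3 - 8.9623*z^2 + 2.0429*z + 0.1922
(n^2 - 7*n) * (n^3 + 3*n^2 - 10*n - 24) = n^5 - 4*n^4 - 31*n^3 + 46*n^2 + 168*n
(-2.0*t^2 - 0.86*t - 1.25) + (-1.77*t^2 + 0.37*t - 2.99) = -3.77*t^2 - 0.49*t - 4.24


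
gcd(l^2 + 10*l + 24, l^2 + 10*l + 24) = l^2 + 10*l + 24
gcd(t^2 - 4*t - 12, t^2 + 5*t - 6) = 1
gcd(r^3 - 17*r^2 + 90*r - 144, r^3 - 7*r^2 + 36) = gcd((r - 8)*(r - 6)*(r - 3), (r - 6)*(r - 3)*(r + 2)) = r^2 - 9*r + 18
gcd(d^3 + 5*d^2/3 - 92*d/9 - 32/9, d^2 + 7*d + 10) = 1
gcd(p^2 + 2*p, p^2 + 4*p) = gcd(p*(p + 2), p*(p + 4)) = p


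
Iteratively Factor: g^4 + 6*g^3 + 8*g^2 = (g + 4)*(g^3 + 2*g^2) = g*(g + 4)*(g^2 + 2*g) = g^2*(g + 4)*(g + 2)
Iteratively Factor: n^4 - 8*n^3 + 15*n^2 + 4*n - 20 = (n - 2)*(n^3 - 6*n^2 + 3*n + 10) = (n - 5)*(n - 2)*(n^2 - n - 2) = (n - 5)*(n - 2)*(n + 1)*(n - 2)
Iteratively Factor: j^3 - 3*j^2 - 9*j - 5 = (j + 1)*(j^2 - 4*j - 5) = (j + 1)^2*(j - 5)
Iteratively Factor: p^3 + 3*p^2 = (p)*(p^2 + 3*p) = p*(p + 3)*(p)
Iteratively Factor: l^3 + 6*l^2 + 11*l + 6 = (l + 1)*(l^2 + 5*l + 6) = (l + 1)*(l + 2)*(l + 3)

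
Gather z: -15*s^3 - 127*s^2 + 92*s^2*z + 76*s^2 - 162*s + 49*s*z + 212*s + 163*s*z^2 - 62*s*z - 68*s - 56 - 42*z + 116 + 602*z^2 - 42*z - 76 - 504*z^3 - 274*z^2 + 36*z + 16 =-15*s^3 - 51*s^2 - 18*s - 504*z^3 + z^2*(163*s + 328) + z*(92*s^2 - 13*s - 48)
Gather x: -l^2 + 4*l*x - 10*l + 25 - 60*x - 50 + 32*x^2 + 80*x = -l^2 - 10*l + 32*x^2 + x*(4*l + 20) - 25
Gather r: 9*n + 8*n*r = 8*n*r + 9*n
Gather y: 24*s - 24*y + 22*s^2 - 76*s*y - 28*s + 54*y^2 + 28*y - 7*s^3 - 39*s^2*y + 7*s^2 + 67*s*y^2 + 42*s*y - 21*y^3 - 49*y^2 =-7*s^3 + 29*s^2 - 4*s - 21*y^3 + y^2*(67*s + 5) + y*(-39*s^2 - 34*s + 4)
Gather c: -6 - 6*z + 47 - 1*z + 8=49 - 7*z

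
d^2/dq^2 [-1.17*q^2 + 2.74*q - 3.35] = -2.34000000000000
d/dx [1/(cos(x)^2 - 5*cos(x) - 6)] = (2*cos(x) - 5)*sin(x)/(sin(x)^2 + 5*cos(x) + 5)^2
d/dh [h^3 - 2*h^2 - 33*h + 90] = 3*h^2 - 4*h - 33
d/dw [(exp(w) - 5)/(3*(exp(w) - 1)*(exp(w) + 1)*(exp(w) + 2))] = (-2*exp(3*w) + 13*exp(2*w) + 20*exp(w) - 7)*exp(w)/(3*(exp(6*w) + 4*exp(5*w) + 2*exp(4*w) - 8*exp(3*w) - 7*exp(2*w) + 4*exp(w) + 4))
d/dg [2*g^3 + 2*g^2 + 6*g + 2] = 6*g^2 + 4*g + 6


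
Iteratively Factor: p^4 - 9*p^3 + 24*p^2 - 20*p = (p - 2)*(p^3 - 7*p^2 + 10*p) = p*(p - 2)*(p^2 - 7*p + 10) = p*(p - 2)^2*(p - 5)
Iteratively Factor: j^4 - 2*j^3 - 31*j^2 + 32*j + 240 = (j - 5)*(j^3 + 3*j^2 - 16*j - 48) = (j - 5)*(j + 4)*(j^2 - j - 12) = (j - 5)*(j + 3)*(j + 4)*(j - 4)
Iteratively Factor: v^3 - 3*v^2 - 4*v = (v + 1)*(v^2 - 4*v) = (v - 4)*(v + 1)*(v)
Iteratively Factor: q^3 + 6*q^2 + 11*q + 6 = (q + 2)*(q^2 + 4*q + 3) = (q + 1)*(q + 2)*(q + 3)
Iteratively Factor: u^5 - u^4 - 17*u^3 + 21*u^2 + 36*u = (u - 3)*(u^4 + 2*u^3 - 11*u^2 - 12*u) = (u - 3)^2*(u^3 + 5*u^2 + 4*u) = u*(u - 3)^2*(u^2 + 5*u + 4) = u*(u - 3)^2*(u + 4)*(u + 1)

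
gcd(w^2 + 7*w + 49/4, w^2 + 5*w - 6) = 1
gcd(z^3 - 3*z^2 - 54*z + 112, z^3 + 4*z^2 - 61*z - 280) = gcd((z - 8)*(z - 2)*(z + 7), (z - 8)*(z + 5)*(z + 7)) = z^2 - z - 56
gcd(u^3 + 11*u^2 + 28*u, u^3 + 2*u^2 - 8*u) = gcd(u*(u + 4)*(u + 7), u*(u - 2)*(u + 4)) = u^2 + 4*u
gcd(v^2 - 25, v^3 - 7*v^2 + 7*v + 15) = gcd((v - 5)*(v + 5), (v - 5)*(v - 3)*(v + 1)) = v - 5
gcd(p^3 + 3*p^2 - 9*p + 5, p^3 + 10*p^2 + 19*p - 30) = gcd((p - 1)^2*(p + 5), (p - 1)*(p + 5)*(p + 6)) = p^2 + 4*p - 5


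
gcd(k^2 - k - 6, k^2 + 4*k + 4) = k + 2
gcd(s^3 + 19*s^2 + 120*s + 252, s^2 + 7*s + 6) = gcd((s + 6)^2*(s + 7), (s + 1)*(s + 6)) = s + 6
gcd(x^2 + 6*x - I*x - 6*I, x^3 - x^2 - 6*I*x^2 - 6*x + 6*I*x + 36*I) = 1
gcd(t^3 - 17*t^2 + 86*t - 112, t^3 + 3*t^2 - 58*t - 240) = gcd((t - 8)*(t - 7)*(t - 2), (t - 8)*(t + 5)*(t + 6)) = t - 8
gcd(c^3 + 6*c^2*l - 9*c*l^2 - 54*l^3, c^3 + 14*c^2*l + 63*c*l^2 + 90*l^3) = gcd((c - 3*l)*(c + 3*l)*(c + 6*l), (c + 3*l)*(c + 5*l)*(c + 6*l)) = c^2 + 9*c*l + 18*l^2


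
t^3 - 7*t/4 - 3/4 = (t - 3/2)*(t + 1/2)*(t + 1)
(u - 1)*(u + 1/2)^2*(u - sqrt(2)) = u^4 - sqrt(2)*u^3 - 3*u^2/4 - u/4 + 3*sqrt(2)*u/4 + sqrt(2)/4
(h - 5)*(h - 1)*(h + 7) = h^3 + h^2 - 37*h + 35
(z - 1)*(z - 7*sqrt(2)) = z^2 - 7*sqrt(2)*z - z + 7*sqrt(2)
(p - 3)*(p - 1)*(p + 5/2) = p^3 - 3*p^2/2 - 7*p + 15/2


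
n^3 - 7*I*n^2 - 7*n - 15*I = (n - 5*I)*(n - 3*I)*(n + I)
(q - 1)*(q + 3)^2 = q^3 + 5*q^2 + 3*q - 9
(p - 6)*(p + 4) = p^2 - 2*p - 24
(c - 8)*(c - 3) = c^2 - 11*c + 24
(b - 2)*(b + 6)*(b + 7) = b^3 + 11*b^2 + 16*b - 84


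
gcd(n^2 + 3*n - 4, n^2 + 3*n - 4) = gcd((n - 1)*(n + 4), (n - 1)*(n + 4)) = n^2 + 3*n - 4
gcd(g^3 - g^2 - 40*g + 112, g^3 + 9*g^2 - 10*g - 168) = g^2 + 3*g - 28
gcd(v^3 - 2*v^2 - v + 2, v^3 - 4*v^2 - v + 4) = v^2 - 1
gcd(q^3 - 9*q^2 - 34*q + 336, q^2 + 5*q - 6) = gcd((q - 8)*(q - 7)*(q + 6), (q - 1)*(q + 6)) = q + 6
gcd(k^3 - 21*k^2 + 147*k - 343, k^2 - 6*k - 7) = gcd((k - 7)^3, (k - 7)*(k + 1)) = k - 7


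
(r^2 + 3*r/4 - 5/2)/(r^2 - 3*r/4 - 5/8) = 2*(r + 2)/(2*r + 1)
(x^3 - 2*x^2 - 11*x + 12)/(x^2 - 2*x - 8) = (x^2 + 2*x - 3)/(x + 2)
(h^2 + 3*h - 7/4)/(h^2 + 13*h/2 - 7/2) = (h + 7/2)/(h + 7)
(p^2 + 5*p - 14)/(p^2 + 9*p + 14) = (p - 2)/(p + 2)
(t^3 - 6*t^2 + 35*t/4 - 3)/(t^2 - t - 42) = (-t^3 + 6*t^2 - 35*t/4 + 3)/(-t^2 + t + 42)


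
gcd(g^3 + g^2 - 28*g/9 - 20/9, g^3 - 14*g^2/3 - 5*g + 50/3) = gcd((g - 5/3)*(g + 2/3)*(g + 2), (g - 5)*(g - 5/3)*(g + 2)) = g^2 + g/3 - 10/3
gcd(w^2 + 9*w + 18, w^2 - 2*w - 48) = w + 6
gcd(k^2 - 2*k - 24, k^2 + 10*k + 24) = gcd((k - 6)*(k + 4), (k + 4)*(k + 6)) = k + 4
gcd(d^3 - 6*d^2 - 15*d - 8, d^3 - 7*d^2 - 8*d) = d^2 - 7*d - 8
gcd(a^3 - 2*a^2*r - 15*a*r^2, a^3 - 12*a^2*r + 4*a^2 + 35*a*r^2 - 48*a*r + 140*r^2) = -a + 5*r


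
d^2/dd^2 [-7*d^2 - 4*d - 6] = -14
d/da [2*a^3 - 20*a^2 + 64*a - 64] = 6*a^2 - 40*a + 64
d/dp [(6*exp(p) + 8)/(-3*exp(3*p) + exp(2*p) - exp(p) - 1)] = 2*((3*exp(p) + 4)*(9*exp(2*p) - 2*exp(p) + 1) - 9*exp(3*p) + 3*exp(2*p) - 3*exp(p) - 3)*exp(p)/(3*exp(3*p) - exp(2*p) + exp(p) + 1)^2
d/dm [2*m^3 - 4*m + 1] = 6*m^2 - 4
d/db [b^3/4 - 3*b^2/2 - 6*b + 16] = 3*b^2/4 - 3*b - 6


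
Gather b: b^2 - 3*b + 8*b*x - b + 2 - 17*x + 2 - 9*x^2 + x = b^2 + b*(8*x - 4) - 9*x^2 - 16*x + 4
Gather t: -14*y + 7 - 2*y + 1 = 8 - 16*y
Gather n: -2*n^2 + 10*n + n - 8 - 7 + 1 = -2*n^2 + 11*n - 14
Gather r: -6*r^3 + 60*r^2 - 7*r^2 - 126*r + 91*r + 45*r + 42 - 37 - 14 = -6*r^3 + 53*r^2 + 10*r - 9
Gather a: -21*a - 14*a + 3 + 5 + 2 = 10 - 35*a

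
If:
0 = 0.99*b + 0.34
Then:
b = -0.34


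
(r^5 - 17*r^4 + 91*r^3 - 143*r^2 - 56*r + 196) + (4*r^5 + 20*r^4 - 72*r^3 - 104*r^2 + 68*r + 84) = 5*r^5 + 3*r^4 + 19*r^3 - 247*r^2 + 12*r + 280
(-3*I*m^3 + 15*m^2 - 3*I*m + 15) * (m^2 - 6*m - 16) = -3*I*m^5 + 15*m^4 + 18*I*m^4 - 90*m^3 + 45*I*m^3 - 225*m^2 + 18*I*m^2 - 90*m + 48*I*m - 240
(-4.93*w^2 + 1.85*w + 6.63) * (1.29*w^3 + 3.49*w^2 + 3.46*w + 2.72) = -6.3597*w^5 - 14.8192*w^4 - 2.0486*w^3 + 16.1301*w^2 + 27.9718*w + 18.0336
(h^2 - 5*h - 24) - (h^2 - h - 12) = -4*h - 12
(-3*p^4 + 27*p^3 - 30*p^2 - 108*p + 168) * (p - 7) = -3*p^5 + 48*p^4 - 219*p^3 + 102*p^2 + 924*p - 1176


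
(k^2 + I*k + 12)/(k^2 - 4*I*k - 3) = (k + 4*I)/(k - I)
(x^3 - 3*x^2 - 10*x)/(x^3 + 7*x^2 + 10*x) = (x - 5)/(x + 5)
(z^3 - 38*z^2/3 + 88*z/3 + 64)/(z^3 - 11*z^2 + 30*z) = (3*z^2 - 20*z - 32)/(3*z*(z - 5))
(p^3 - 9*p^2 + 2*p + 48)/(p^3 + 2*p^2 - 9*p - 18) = (p - 8)/(p + 3)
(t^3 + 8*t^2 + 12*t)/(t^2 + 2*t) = t + 6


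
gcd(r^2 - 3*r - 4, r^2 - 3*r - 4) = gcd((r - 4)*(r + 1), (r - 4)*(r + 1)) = r^2 - 3*r - 4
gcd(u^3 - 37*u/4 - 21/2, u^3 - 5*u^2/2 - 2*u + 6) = u + 3/2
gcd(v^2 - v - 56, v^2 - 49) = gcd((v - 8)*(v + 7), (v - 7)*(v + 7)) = v + 7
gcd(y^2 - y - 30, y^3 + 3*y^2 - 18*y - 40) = y + 5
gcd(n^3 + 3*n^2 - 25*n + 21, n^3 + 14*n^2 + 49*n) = n + 7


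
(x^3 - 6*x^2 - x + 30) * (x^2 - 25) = x^5 - 6*x^4 - 26*x^3 + 180*x^2 + 25*x - 750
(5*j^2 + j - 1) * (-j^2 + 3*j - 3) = -5*j^4 + 14*j^3 - 11*j^2 - 6*j + 3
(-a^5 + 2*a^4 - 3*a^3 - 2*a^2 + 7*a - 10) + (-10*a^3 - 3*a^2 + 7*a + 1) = -a^5 + 2*a^4 - 13*a^3 - 5*a^2 + 14*a - 9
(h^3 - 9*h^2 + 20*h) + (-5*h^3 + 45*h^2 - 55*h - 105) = -4*h^3 + 36*h^2 - 35*h - 105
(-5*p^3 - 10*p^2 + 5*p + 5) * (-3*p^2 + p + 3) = 15*p^5 + 25*p^4 - 40*p^3 - 40*p^2 + 20*p + 15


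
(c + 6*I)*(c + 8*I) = c^2 + 14*I*c - 48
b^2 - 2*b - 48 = (b - 8)*(b + 6)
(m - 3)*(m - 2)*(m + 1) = m^3 - 4*m^2 + m + 6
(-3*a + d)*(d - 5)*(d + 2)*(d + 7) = -3*a*d^3 - 12*a*d^2 + 93*a*d + 210*a + d^4 + 4*d^3 - 31*d^2 - 70*d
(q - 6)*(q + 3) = q^2 - 3*q - 18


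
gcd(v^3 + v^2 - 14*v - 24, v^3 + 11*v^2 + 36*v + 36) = v^2 + 5*v + 6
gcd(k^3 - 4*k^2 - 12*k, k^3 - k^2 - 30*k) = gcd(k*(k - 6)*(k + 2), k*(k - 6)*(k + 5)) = k^2 - 6*k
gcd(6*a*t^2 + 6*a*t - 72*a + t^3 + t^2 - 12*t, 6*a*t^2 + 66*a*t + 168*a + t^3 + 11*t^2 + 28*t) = 6*a*t + 24*a + t^2 + 4*t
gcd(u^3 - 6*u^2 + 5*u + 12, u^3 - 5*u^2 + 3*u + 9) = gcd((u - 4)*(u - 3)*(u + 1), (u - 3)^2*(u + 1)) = u^2 - 2*u - 3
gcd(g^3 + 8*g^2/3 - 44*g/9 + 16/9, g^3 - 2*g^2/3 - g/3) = 1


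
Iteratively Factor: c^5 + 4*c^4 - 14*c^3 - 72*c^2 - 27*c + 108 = (c + 3)*(c^4 + c^3 - 17*c^2 - 21*c + 36) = (c - 4)*(c + 3)*(c^3 + 5*c^2 + 3*c - 9) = (c - 4)*(c - 1)*(c + 3)*(c^2 + 6*c + 9) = (c - 4)*(c - 1)*(c + 3)^2*(c + 3)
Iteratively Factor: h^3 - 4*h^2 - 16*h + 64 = (h - 4)*(h^2 - 16) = (h - 4)^2*(h + 4)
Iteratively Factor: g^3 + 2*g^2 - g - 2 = (g + 2)*(g^2 - 1) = (g + 1)*(g + 2)*(g - 1)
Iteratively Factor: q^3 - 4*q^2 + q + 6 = (q - 2)*(q^2 - 2*q - 3) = (q - 2)*(q + 1)*(q - 3)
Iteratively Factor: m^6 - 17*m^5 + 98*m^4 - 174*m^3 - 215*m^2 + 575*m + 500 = (m + 1)*(m^5 - 18*m^4 + 116*m^3 - 290*m^2 + 75*m + 500) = (m - 4)*(m + 1)*(m^4 - 14*m^3 + 60*m^2 - 50*m - 125) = (m - 5)*(m - 4)*(m + 1)*(m^3 - 9*m^2 + 15*m + 25) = (m - 5)*(m - 4)*(m + 1)^2*(m^2 - 10*m + 25) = (m - 5)^2*(m - 4)*(m + 1)^2*(m - 5)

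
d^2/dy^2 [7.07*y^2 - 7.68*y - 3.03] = 14.1400000000000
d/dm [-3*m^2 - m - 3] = -6*m - 1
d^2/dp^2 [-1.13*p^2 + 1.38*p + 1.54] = -2.26000000000000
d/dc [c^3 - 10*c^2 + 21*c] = 3*c^2 - 20*c + 21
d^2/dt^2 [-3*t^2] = -6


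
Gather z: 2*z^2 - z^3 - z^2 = -z^3 + z^2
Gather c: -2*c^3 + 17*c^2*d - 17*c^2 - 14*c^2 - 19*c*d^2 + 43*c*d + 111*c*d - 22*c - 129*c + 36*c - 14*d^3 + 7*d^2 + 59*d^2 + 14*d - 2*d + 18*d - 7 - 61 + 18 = -2*c^3 + c^2*(17*d - 31) + c*(-19*d^2 + 154*d - 115) - 14*d^3 + 66*d^2 + 30*d - 50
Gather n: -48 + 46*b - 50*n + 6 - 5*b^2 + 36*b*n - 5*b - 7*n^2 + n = -5*b^2 + 41*b - 7*n^2 + n*(36*b - 49) - 42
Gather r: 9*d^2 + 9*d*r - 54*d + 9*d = 9*d^2 + 9*d*r - 45*d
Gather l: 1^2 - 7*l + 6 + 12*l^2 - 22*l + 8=12*l^2 - 29*l + 15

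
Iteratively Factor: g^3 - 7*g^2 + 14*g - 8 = (g - 1)*(g^2 - 6*g + 8) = (g - 2)*(g - 1)*(g - 4)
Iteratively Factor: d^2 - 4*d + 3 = (d - 3)*(d - 1)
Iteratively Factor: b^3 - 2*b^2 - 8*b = (b - 4)*(b^2 + 2*b) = (b - 4)*(b + 2)*(b)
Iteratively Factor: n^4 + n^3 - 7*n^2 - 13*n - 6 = (n + 1)*(n^3 - 7*n - 6) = (n + 1)^2*(n^2 - n - 6) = (n - 3)*(n + 1)^2*(n + 2)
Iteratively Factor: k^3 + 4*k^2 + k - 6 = (k + 2)*(k^2 + 2*k - 3) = (k + 2)*(k + 3)*(k - 1)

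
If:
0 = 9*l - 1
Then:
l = 1/9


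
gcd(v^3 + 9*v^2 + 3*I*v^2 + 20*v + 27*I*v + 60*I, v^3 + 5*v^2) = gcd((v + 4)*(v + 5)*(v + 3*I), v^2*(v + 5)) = v + 5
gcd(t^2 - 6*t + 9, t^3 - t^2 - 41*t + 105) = t - 3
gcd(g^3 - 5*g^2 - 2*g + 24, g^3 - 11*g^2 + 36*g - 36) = g - 3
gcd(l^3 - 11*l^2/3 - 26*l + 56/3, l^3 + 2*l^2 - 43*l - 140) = l^2 - 3*l - 28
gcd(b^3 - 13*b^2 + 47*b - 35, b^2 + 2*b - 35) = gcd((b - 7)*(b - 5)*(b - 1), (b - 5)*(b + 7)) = b - 5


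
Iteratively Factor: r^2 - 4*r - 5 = (r - 5)*(r + 1)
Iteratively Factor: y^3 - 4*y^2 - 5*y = (y - 5)*(y^2 + y) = y*(y - 5)*(y + 1)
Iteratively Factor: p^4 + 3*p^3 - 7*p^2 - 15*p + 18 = (p + 3)*(p^3 - 7*p + 6) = (p - 2)*(p + 3)*(p^2 + 2*p - 3) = (p - 2)*(p + 3)^2*(p - 1)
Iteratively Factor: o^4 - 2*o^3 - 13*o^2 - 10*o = (o + 2)*(o^3 - 4*o^2 - 5*o) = (o + 1)*(o + 2)*(o^2 - 5*o) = (o - 5)*(o + 1)*(o + 2)*(o)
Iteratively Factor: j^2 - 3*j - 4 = (j - 4)*(j + 1)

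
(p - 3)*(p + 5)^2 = p^3 + 7*p^2 - 5*p - 75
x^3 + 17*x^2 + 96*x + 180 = (x + 5)*(x + 6)^2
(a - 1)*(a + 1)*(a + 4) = a^3 + 4*a^2 - a - 4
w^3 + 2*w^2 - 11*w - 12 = (w - 3)*(w + 1)*(w + 4)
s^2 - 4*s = s*(s - 4)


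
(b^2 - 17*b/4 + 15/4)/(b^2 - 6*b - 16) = (-4*b^2 + 17*b - 15)/(4*(-b^2 + 6*b + 16))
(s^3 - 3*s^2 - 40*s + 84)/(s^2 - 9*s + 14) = s + 6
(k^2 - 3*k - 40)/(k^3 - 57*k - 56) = (k + 5)/(k^2 + 8*k + 7)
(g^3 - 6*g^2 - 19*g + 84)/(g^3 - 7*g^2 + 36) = (g^2 - 3*g - 28)/(g^2 - 4*g - 12)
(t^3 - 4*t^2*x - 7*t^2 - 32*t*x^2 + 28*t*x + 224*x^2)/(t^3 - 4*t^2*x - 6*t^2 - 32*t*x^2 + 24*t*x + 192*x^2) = (t - 7)/(t - 6)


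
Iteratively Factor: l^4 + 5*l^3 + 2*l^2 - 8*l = (l + 4)*(l^3 + l^2 - 2*l) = (l - 1)*(l + 4)*(l^2 + 2*l) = (l - 1)*(l + 2)*(l + 4)*(l)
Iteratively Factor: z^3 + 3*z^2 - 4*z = (z + 4)*(z^2 - z) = z*(z + 4)*(z - 1)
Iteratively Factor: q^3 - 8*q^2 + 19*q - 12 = (q - 3)*(q^2 - 5*q + 4) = (q - 3)*(q - 1)*(q - 4)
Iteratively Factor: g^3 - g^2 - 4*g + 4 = (g + 2)*(g^2 - 3*g + 2) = (g - 2)*(g + 2)*(g - 1)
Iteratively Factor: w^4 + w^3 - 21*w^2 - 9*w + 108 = (w - 3)*(w^3 + 4*w^2 - 9*w - 36) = (w - 3)^2*(w^2 + 7*w + 12) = (w - 3)^2*(w + 3)*(w + 4)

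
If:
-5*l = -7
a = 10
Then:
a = 10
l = 7/5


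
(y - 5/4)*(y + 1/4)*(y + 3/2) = y^3 + y^2/2 - 29*y/16 - 15/32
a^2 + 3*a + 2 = (a + 1)*(a + 2)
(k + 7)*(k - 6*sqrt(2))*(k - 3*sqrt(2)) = k^3 - 9*sqrt(2)*k^2 + 7*k^2 - 63*sqrt(2)*k + 36*k + 252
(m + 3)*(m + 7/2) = m^2 + 13*m/2 + 21/2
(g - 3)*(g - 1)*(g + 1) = g^3 - 3*g^2 - g + 3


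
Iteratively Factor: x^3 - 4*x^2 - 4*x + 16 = (x - 4)*(x^2 - 4) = (x - 4)*(x + 2)*(x - 2)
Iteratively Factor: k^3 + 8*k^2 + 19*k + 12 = (k + 1)*(k^2 + 7*k + 12) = (k + 1)*(k + 3)*(k + 4)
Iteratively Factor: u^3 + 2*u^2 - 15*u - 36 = (u + 3)*(u^2 - u - 12) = (u + 3)^2*(u - 4)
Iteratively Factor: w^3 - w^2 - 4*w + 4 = (w - 2)*(w^2 + w - 2) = (w - 2)*(w - 1)*(w + 2)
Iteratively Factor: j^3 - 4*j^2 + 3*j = (j - 1)*(j^2 - 3*j) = j*(j - 1)*(j - 3)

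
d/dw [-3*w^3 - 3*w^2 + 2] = 3*w*(-3*w - 2)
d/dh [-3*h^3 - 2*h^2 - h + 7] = -9*h^2 - 4*h - 1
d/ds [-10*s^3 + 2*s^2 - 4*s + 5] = -30*s^2 + 4*s - 4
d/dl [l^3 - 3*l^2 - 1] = 3*l*(l - 2)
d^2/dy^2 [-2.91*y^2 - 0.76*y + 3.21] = -5.82000000000000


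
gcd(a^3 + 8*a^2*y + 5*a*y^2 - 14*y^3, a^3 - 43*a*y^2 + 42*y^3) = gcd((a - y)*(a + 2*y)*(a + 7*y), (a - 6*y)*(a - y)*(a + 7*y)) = -a^2 - 6*a*y + 7*y^2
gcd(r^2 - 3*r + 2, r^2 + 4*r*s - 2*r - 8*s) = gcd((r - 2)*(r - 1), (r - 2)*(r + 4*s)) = r - 2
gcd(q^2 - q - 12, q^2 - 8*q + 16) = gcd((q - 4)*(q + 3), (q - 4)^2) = q - 4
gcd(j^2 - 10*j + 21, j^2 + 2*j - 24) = 1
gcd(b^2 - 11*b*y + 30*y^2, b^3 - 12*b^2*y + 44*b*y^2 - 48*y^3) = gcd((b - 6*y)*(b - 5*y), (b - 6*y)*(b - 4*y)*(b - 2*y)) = -b + 6*y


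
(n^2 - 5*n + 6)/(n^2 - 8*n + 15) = (n - 2)/(n - 5)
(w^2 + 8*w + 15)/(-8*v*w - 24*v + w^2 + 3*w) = (-w - 5)/(8*v - w)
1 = 1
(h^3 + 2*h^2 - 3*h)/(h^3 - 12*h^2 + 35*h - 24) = h*(h + 3)/(h^2 - 11*h + 24)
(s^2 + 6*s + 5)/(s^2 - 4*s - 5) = (s + 5)/(s - 5)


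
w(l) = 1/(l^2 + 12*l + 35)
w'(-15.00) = 0.00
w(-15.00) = 0.01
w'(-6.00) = 0.00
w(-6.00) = -1.00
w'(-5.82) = -0.38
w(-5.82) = -1.03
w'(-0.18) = -0.01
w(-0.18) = 0.03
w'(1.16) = -0.01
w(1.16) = 0.02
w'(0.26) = -0.01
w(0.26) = 0.03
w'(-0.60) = -0.01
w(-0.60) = 0.04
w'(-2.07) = -0.04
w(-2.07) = 0.07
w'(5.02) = -0.00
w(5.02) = 0.01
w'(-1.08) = -0.02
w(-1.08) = 0.04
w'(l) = (-2*l - 12)/(l^2 + 12*l + 35)^2 = 2*(-l - 6)/(l^2 + 12*l + 35)^2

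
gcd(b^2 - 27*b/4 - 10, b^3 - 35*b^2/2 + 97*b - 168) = b - 8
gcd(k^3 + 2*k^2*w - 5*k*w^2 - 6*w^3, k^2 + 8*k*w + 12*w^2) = 1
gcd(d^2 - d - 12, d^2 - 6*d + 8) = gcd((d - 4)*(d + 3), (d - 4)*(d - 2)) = d - 4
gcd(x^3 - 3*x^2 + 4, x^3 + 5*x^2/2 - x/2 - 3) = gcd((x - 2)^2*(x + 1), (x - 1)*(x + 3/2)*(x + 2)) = 1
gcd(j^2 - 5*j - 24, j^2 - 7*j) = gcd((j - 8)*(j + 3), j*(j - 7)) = 1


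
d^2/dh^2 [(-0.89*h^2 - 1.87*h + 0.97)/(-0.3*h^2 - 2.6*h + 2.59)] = (1.11022302462516e-16*h^4 - 1.0518*h^3 + 3.62538*h^2 + 4.17834*h + 22.503798)/(0.027*h^6 + 0.702*h^5 + 5.3847*h^4 + 5.4548*h^3 - 46.48791*h^2 + 52.32318*h - 17.373979)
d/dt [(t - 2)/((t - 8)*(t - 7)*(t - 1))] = 2*(-t^3 + 11*t^2 - 32*t + 43)/(t^6 - 32*t^5 + 398*t^4 - 2384*t^3 + 6833*t^2 - 7952*t + 3136)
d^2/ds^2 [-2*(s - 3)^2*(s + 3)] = 12 - 12*s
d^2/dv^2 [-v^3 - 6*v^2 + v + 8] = -6*v - 12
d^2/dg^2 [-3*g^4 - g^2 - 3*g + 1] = -36*g^2 - 2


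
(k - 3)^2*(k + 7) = k^3 + k^2 - 33*k + 63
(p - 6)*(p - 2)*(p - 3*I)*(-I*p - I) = -I*p^4 - 3*p^3 + 7*I*p^3 + 21*p^2 - 4*I*p^2 - 12*p - 12*I*p - 36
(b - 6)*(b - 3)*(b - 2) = b^3 - 11*b^2 + 36*b - 36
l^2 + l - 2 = (l - 1)*(l + 2)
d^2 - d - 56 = (d - 8)*(d + 7)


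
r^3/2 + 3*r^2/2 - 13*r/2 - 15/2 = (r/2 + 1/2)*(r - 3)*(r + 5)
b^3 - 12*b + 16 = (b - 2)^2*(b + 4)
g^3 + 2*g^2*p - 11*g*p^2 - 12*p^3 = (g - 3*p)*(g + p)*(g + 4*p)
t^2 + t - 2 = (t - 1)*(t + 2)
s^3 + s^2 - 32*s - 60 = (s - 6)*(s + 2)*(s + 5)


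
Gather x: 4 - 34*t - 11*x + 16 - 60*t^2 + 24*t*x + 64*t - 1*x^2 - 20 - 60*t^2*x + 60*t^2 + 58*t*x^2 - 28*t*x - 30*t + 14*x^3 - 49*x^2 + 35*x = 14*x^3 + x^2*(58*t - 50) + x*(-60*t^2 - 4*t + 24)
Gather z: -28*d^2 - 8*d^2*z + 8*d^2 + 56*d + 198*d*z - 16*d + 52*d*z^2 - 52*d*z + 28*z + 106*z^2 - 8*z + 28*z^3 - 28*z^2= -20*d^2 + 40*d + 28*z^3 + z^2*(52*d + 78) + z*(-8*d^2 + 146*d + 20)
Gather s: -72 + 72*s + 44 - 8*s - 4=64*s - 32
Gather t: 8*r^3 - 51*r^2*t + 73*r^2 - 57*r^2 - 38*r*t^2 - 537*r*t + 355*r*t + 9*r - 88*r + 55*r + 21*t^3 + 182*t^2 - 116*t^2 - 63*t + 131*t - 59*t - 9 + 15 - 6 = 8*r^3 + 16*r^2 - 24*r + 21*t^3 + t^2*(66 - 38*r) + t*(-51*r^2 - 182*r + 9)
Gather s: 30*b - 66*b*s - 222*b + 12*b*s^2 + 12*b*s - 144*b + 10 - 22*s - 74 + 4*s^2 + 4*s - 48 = -336*b + s^2*(12*b + 4) + s*(-54*b - 18) - 112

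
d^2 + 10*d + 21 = (d + 3)*(d + 7)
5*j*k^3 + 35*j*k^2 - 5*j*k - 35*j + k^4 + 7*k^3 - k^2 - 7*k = (5*j + k)*(k - 1)*(k + 1)*(k + 7)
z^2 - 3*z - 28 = (z - 7)*(z + 4)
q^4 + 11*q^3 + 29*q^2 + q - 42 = (q - 1)*(q + 2)*(q + 3)*(q + 7)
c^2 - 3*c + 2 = (c - 2)*(c - 1)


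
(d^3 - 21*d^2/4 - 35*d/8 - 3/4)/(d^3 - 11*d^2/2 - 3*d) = (d + 1/4)/d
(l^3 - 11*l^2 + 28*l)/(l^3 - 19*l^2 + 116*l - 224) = l/(l - 8)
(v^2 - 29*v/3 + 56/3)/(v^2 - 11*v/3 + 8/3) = (v - 7)/(v - 1)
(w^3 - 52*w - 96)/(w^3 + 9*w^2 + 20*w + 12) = (w - 8)/(w + 1)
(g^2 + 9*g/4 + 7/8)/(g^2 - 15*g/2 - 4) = (g + 7/4)/(g - 8)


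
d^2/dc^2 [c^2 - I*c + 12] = 2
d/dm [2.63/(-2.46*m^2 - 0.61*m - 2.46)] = (12.9396*m + 1.6043)/(2.46*m^2 + 0.61*m + 2.46)^2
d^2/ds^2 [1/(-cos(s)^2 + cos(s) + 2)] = (-4*sin(s)^4 + 11*sin(s)^2 - 7*cos(s)/4 + 3*cos(3*s)/4 - 1)/(sin(s)^2 + cos(s) + 1)^3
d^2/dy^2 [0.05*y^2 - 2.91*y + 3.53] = 0.100000000000000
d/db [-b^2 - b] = -2*b - 1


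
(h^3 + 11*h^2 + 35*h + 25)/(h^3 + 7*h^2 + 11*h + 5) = (h + 5)/(h + 1)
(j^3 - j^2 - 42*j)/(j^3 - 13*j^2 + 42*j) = (j + 6)/(j - 6)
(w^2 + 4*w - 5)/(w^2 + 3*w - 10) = (w - 1)/(w - 2)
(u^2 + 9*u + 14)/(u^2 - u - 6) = (u + 7)/(u - 3)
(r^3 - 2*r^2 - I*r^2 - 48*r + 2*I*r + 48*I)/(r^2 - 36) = (r^2 - r*(8 + I) + 8*I)/(r - 6)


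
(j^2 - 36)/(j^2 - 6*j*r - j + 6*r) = (j^2 - 36)/(j^2 - 6*j*r - j + 6*r)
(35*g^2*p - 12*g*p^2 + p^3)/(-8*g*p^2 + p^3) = (-35*g^2 + 12*g*p - p^2)/(p*(8*g - p))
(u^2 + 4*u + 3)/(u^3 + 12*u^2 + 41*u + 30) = (u + 3)/(u^2 + 11*u + 30)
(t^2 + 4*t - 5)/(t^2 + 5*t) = (t - 1)/t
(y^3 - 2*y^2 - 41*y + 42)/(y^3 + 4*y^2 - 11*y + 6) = (y - 7)/(y - 1)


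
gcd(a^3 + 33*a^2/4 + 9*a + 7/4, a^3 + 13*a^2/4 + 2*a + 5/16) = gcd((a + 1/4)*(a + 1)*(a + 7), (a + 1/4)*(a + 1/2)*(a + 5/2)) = a + 1/4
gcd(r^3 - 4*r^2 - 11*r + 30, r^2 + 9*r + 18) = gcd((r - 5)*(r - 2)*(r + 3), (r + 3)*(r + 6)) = r + 3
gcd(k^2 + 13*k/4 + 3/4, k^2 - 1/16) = k + 1/4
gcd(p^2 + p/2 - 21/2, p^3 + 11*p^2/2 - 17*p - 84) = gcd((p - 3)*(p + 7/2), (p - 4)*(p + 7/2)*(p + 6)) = p + 7/2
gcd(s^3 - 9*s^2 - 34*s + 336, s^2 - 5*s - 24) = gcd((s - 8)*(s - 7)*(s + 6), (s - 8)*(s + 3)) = s - 8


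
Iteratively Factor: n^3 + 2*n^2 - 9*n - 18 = (n + 3)*(n^2 - n - 6) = (n - 3)*(n + 3)*(n + 2)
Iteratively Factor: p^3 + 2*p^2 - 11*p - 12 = (p + 4)*(p^2 - 2*p - 3) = (p + 1)*(p + 4)*(p - 3)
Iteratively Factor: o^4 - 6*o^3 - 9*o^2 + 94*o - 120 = (o - 5)*(o^3 - o^2 - 14*o + 24) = (o - 5)*(o - 3)*(o^2 + 2*o - 8) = (o - 5)*(o - 3)*(o + 4)*(o - 2)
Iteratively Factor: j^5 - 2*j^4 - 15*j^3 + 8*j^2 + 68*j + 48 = (j + 2)*(j^4 - 4*j^3 - 7*j^2 + 22*j + 24) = (j - 3)*(j + 2)*(j^3 - j^2 - 10*j - 8) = (j - 4)*(j - 3)*(j + 2)*(j^2 + 3*j + 2) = (j - 4)*(j - 3)*(j + 1)*(j + 2)*(j + 2)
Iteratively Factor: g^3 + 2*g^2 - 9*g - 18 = (g - 3)*(g^2 + 5*g + 6) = (g - 3)*(g + 2)*(g + 3)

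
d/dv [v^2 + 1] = 2*v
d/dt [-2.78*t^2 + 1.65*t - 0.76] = 1.65 - 5.56*t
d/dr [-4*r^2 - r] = -8*r - 1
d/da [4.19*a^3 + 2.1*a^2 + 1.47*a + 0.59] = 12.57*a^2 + 4.2*a + 1.47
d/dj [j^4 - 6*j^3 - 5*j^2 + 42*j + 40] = 4*j^3 - 18*j^2 - 10*j + 42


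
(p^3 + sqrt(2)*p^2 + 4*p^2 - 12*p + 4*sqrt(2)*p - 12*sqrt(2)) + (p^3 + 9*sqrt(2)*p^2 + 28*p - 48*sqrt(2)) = 2*p^3 + 4*p^2 + 10*sqrt(2)*p^2 + 4*sqrt(2)*p + 16*p - 60*sqrt(2)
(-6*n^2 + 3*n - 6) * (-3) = 18*n^2 - 9*n + 18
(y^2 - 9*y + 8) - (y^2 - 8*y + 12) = -y - 4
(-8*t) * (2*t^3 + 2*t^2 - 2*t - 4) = -16*t^4 - 16*t^3 + 16*t^2 + 32*t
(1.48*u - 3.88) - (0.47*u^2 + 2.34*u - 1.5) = -0.47*u^2 - 0.86*u - 2.38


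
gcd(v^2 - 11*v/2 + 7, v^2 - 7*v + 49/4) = v - 7/2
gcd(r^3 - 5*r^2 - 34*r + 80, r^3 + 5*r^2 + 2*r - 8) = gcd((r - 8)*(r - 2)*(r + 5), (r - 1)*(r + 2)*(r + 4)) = 1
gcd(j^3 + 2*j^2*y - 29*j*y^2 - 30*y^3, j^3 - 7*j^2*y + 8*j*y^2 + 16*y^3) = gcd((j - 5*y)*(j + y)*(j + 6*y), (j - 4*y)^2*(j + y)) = j + y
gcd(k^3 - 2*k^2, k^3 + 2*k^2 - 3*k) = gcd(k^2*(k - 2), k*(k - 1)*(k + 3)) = k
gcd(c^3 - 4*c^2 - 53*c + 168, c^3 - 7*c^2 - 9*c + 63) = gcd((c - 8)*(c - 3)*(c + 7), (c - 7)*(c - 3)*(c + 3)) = c - 3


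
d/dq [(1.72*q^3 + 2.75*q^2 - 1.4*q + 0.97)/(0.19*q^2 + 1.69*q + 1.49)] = (0.3268*q^4 + 5.8136*q^3 + 12.6019*q^2 + 7.8264*q - 3.7253)/(0.0361*q^4 + 0.6422*q^3 + 3.4223*q^2 + 5.0362*q + 2.2201)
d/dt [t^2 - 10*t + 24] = 2*t - 10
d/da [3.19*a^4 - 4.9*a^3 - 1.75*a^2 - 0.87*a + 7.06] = 12.76*a^3 - 14.7*a^2 - 3.5*a - 0.87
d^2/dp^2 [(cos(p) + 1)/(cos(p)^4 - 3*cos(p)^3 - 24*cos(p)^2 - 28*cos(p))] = (59*(1 - cos(p)^2)^2/cos(p)^3 - 76*sin(p)^6/cos(p)^3 - 9*cos(p)^4 - 23*cos(p)^3 - 83*cos(p)^2 + 616*tan(p)^2 + 384 - 30/cos(p) + 409/cos(p)^3)/((cos(p) - 7)^3*(cos(p) + 2)^4)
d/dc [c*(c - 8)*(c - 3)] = 3*c^2 - 22*c + 24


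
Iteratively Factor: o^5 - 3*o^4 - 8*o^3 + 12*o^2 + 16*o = (o)*(o^4 - 3*o^3 - 8*o^2 + 12*o + 16) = o*(o + 2)*(o^3 - 5*o^2 + 2*o + 8) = o*(o + 1)*(o + 2)*(o^2 - 6*o + 8) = o*(o - 4)*(o + 1)*(o + 2)*(o - 2)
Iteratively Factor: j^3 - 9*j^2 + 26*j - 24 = (j - 2)*(j^2 - 7*j + 12) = (j - 4)*(j - 2)*(j - 3)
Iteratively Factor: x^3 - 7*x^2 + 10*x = (x - 2)*(x^2 - 5*x) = (x - 5)*(x - 2)*(x)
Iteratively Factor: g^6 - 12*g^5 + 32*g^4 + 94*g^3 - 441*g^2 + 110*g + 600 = (g + 3)*(g^5 - 15*g^4 + 77*g^3 - 137*g^2 - 30*g + 200) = (g - 5)*(g + 3)*(g^4 - 10*g^3 + 27*g^2 - 2*g - 40) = (g - 5)*(g - 2)*(g + 3)*(g^3 - 8*g^2 + 11*g + 20) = (g - 5)*(g - 4)*(g - 2)*(g + 3)*(g^2 - 4*g - 5) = (g - 5)*(g - 4)*(g - 2)*(g + 1)*(g + 3)*(g - 5)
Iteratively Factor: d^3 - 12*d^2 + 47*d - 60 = (d - 3)*(d^2 - 9*d + 20) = (d - 5)*(d - 3)*(d - 4)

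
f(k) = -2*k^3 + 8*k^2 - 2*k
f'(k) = -6*k^2 + 16*k - 2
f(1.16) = 5.32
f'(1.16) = 8.49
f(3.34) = 8.05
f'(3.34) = -15.49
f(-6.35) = 847.38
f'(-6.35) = -345.54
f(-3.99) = 262.38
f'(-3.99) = -161.36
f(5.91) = -145.25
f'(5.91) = -117.01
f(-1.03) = 12.73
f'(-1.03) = -24.85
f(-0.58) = 4.24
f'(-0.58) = -13.30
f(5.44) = -96.11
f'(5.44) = -92.52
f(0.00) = 0.00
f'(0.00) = -2.00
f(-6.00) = 732.00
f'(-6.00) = -314.00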